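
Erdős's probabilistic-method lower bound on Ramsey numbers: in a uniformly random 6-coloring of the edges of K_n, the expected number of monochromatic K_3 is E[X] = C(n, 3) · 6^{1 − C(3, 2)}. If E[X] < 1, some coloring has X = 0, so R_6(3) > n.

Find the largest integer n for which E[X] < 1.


We need C(n, 3) · 6^{1 − 3} < 1, i.e. C(n, 3) < 6^{3 − 1} = 36.
Check values of n near the boundary:
  n = 3: C(3, 3) = 1; 1 < 36? YES
  n = 4: C(4, 3) = 4; 4 < 36? YES
  n = 5: C(5, 3) = 10; 10 < 36? YES
  n = 6: C(6, 3) = 20; 20 < 36? YES
  n = 7: C(7, 3) = 35; 35 < 36? YES
  n = 8: C(8, 3) = 56; 56 < 36? NO
  n = 9: C(9, 3) = 84; 84 < 36? NO
  n = 10: C(10, 3) = 120; 120 < 36? NO
The largest n with C(n, 3) < 36 is n = 7 (where E[X] = 35/36 ≈ 0.9722). Hence R_6(3) > 7, i.e. R_6(3) ≥ 8.

Largest n = 7; hence R_6(3) > 7.


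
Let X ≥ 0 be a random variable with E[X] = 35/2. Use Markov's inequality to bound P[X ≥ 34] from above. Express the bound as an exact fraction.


μ = E[X] = 35/2, a = 34.
Markov: P[X ≥ 34] ≤ μ/a = (35/2)/34 = 35/68.
Numerically: ≈ 0.514706.
(Since a = 34 > μ = 17.500000, the bound 35/68 is < 1 and informative.)

P[X ≥ 34] ≤ 35/68 ≈ 0.514706.


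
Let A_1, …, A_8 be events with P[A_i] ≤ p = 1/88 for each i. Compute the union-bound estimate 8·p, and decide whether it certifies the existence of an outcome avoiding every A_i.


Union bound: P[∪_{i=1}^{8} A_i] ≤ Σ_i P[A_i] ≤ 8·p = 8·(1/88) = 1/11.
Numerically: 1/11 ≈ 0.090909.
Is 1/11 < 1? YES.
Since P[∪ A_i] ≤ 1/11 < 1, the complement has P[∩ A_i^c] ≥ 1 − 1/11 = 10/11 > 0, so some outcome avoids every A_i.

8·p = 1/11 ≈ 0.090909; existence CERTIFIED by the union bound.


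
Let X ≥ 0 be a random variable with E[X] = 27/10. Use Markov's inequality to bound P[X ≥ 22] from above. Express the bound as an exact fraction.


μ = E[X] = 27/10, a = 22.
Markov: P[X ≥ 22] ≤ μ/a = (27/10)/22 = 27/220.
Numerically: ≈ 0.123.
(Since a = 22 > μ = 2.700, the bound 27/220 is < 1 and informative.)

P[X ≥ 22] ≤ 27/220 ≈ 0.123.


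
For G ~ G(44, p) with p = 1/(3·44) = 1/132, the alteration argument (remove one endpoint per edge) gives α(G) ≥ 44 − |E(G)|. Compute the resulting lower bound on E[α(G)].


E[|E(G)|] = C(44, 2)·p = 946 · (1/132) = 43/6.
E[α(G)] ≥ n − E[|E(G)|] = 44 − 43/6 = 221/6.
Numerically: ≈ 36.83333.
(This is only a lower bound; the true E[α(G)] may be larger.)

E[α(G)] ≥ 221/6 ≈ 36.83333.


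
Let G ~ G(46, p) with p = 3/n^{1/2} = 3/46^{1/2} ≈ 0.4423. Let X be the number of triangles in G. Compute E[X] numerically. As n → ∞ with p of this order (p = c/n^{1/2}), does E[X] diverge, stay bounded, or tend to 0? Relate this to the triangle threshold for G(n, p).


Number of potential triangles: C(46, 3) = 15180.
Each occurs with probability p³ ≈ (0.4423)³ ≈ 8.654202e-02.
By linearity: E[X] = C(46, 3)·p³ ≈ 15180 · 8.654202e-02 ≈ 1313.7078.
Since α = 1/2 < 1, p = c/n^{1/2} ≫ 1/n is above the triangle threshold p ~ 1/n. Asymptotically E[X] ~ (c³/6)·n^{3(1−α)} = (3³/6)·n^{1.5} → ∞; triangles are abundant w.h.p.

E[X] ≈ 1313.7078; in regime p = Θ(1/n^{1/2}) E[X] diverges (above the triangle threshold p ~ 1/n).


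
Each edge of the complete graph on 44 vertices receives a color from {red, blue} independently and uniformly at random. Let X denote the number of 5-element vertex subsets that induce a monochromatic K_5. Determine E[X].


Let X = Σ_S X_S over the C(44, 5) = 1086008 subsets S of size 5, where X_S = 1 if the K_5 on S is monochromatic.
For a fixed S, the K_5 on S has C(5, 2) = 10 edges. P[all 10 edges red] = (1/2)^10, and likewise for blue, so P[monochromatic] = 2·(1/2)^10 = 2^{1 − 10} = 1/512.
Summing: E[X] = C(44, 5) · 2^{1 − 10} = 1086008 · 1/512 = 135751/64.
Numerically: E[X] ≈ 2121.10938.

E[X] = C(44,5)·2^(1−C(5,2)) = 135751/64 ≈ 2121.10938.


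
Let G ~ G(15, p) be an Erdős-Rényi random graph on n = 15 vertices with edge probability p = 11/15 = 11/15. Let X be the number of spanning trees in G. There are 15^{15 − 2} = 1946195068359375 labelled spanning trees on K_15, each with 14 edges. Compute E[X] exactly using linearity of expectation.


K_15 has 15^{15 − 2} = 1946195068359375 labelled spanning trees.
For each such spanning tree H, let X_H = 1 if all 14 edges of H are present in G. Then P[X_H = 1] = p^{14} = (11/15)^{14} = 379749833583241/29192926025390625.
By linearity: E[X] = Σ_H E[X_H] = 1946195068359375 · p^{14} = 1946195068359375 · 379749833583241/29192926025390625 = 379749833583241/15.
Numerically: E[X] ≈ 2.5317e+13.

E[X] = 1946195068359375 · (11/15)^{14} = 379749833583241/15 ≈ 2.5317e+13.


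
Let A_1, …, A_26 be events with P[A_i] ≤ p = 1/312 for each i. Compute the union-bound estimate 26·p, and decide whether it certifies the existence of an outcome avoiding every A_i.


Union bound: P[∪_{i=1}^{26} A_i] ≤ Σ_i P[A_i] ≤ 26·p = 26·(1/312) = 1/12.
Numerically: 1/12 ≈ 0.083333.
Is 1/12 < 1? YES.
Since P[∪ A_i] ≤ 1/12 < 1, the complement has P[∩ A_i^c] ≥ 1 − 1/12 = 11/12 > 0, so some outcome avoids every A_i.

26·p = 1/12 ≈ 0.083333; existence CERTIFIED by the union bound.


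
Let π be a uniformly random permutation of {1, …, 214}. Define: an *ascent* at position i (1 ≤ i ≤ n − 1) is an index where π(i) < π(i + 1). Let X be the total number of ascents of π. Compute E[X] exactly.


Write X = Σ X_I over i = 1, …, 213, with X_I the indicator of one ascent.
There are 213 indicators.
For each fixed i, the pair (π(i), π(i+1)) is a uniformly random ordered pair of distinct values from {1, …, 214}; by symmetry P[π(i) < π(i+1)] = 1/2.
By linearity: E[X] = 213 · (1/2) = (214 − 1) · (1/2) = 213/2 ≈ 106.500000.

E[X] = 213/2 = 106.500000.


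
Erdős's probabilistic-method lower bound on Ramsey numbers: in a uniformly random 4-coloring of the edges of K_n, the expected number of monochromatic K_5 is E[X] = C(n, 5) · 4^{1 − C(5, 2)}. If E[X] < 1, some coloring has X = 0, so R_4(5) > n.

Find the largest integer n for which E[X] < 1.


We need C(n, 5) · 4^{1 − 10} < 1, i.e. C(n, 5) < 4^{10 − 1} = 262144.
Check values of n near the boundary:
  n = 27: C(27, 5) = 80730; 80730 < 262144? YES
  n = 28: C(28, 5) = 98280; 98280 < 262144? YES
  n = 29: C(29, 5) = 118755; 118755 < 262144? YES
  n = 30: C(30, 5) = 142506; 142506 < 262144? YES
  n = 31: C(31, 5) = 169911; 169911 < 262144? YES
  n = 32: C(32, 5) = 201376; 201376 < 262144? YES
  n = 33: C(33, 5) = 237336; 237336 < 262144? YES
  n = 34: C(34, 5) = 278256; 278256 < 262144? NO
  n = 35: C(35, 5) = 324632; 324632 < 262144? NO
  n = 36: C(36, 5) = 376992; 376992 < 262144? NO
The largest n with C(n, 5) < 262144 is n = 33 (where E[X] = 29667/32768 ≈ 0.9053650). Hence R_4(5) > 33, i.e. R_4(5) ≥ 34.

Largest n = 33; hence R_4(5) > 33.


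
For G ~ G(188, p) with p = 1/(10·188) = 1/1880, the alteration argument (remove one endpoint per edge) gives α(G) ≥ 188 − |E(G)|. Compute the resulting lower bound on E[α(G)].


E[|E(G)|] = C(188, 2)·p = 17578 · (1/1880) = 187/20.
E[α(G)] ≥ n − E[|E(G)|] = 188 − 187/20 = 3573/20.
Numerically: ≈ 178.650.
(This is only a lower bound; the true E[α(G)] may be larger.)

E[α(G)] ≥ 3573/20 ≈ 178.650.


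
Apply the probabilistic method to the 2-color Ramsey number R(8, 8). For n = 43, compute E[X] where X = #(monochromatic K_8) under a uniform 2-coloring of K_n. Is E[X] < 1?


E[X] = C(43, 8) · 2^{1 − 28} = 145008513 · 2^{−27} = 145008513/134217728.
As a reduced fraction: E[X] = 145008513/134217728 ≈ 1.080398.
Is E[X] < 1? NO.
Since E[X] ≥ 1, the first-moment bound is inconclusive at n = 43; it does NOT by itself certify R(8, 8) > 43.

E[X] = 145008513/134217728 ≈ 1.080398; E[X] ≥ 1; first-moment method inconclusive here.


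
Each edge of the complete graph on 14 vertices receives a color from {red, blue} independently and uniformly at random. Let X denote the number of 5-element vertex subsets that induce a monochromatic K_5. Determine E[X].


Let X = Σ_S X_S over the C(14, 5) = 2002 subsets S of size 5, where X_S = 1 if the K_5 on S is monochromatic.
For a fixed S, the K_5 on S has C(5, 2) = 10 edges. P[all 10 edges red] = (1/2)^10, and likewise for blue, so P[monochromatic] = 2·(1/2)^10 = 2^{1 − 10} = 1/512.
By linearity of expectation: E[X] = C(14, 5) · 2^{1 − 10} = 2002 · 1/512 = 1001/256.
Numerically: E[X] ≈ 3.9102.

E[X] = C(14,5)·2^(1−C(5,2)) = 1001/256 ≈ 3.9102.


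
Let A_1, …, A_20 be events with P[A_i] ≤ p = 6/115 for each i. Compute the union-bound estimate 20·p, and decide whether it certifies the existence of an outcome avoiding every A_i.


Union bound: P[∪_{i=1}^{20} A_i] ≤ Σ_i P[A_i] ≤ 20·p = 20·(6/115) = 24/23.
Numerically: 24/23 ≈ 1.0434783.
Is 24/23 < 1? NO.
Since the bound 24/23 is ≥ 1, the union bound is uninformative here; it does NOT by itself certify existence.

20·p = 24/23 ≈ 1.0434783; existence NOT certified by the union bound.


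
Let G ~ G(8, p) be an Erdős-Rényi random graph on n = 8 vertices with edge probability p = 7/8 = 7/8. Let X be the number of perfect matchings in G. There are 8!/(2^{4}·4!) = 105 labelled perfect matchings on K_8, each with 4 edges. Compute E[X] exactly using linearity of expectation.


K_8 has 8!/(2^{4}·4!) = 105 labelled perfect matchings.
For each such perfect matching H, let X_H = 1 if all 4 edges of H are present in G. Then P[X_H = 1] = p^{4} = (7/8)^{4} = 2401/4096.
By linearity of expectation: E[X] = Σ_H E[X_H] = 105 · p^{4} = 105 · 2401/4096 = 252105/4096.
Numerically: E[X] ≈ 61.55.

E[X] = 105 · (7/8)^{4} = 252105/4096 ≈ 61.55.


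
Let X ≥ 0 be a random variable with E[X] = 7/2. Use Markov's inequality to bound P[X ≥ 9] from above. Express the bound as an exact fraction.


μ = E[X] = 7/2, a = 9.
Markov: P[X ≥ 9] ≤ μ/a = (7/2)/9 = 7/18.
Numerically: ≈ 0.38889.
(Since a = 9 > μ = 3.50000, the bound 7/18 is < 1 and informative.)

P[X ≥ 9] ≤ 7/18 ≈ 0.38889.


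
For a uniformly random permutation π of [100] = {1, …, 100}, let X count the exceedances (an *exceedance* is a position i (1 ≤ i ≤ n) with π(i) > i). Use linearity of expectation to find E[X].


Write X = Σ_{i=1}^{100} X_i, where X_i = 1_{π(i) > i}.
For each fixed i, π(i) is uniform over {1, …, 100} (marginal of a uniform permutation), so P[π(i) > i] = (n − i)/n. Summing: Σ_{i=1}^{100} (n − i)/n = (0 + 1 + … + 99)/100 = 100(100 − 1)/(2·100) = (100 − 1)/2.
Hence E[X] = Σ_{i=1}^{100} (100 − i)/100 = 99/2 ≈ 49.50000.

E[X] = 99/2 = 49.50000.


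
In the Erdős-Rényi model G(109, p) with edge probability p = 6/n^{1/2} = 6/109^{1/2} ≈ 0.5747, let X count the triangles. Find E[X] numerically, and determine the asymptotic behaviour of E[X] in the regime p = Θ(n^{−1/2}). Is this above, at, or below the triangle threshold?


Number of potential triangles: C(109, 3) = 209934.
Each occurs with probability p³ ≈ (0.5747)³ ≈ 1.898078e-01.
By linearity: E[X] = C(109, 3)·p³ ≈ 209934 · 1.898078e-01 ≈ 39847.1060.
Since α = 1/2 < 1, p = c/n^{1/2} ≫ 1/n is above the triangle threshold p ~ 1/n. Asymptotically E[X] ~ (c³/6)·n^{3(1−α)} = (6³/6)·n^{1.5} → ∞; triangles are abundant w.h.p.

E[X] ≈ 39847.1060; in regime p = Θ(1/n^{1/2}) E[X] diverges (above the triangle threshold p ~ 1/n).


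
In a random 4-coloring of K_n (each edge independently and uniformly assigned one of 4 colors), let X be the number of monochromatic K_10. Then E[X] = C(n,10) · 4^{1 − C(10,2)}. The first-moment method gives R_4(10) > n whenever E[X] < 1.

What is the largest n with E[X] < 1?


We need C(n, 10) · 4^{1 − 45} < 1, i.e. C(n, 10) < 4^{45 − 1} = 309485009821345068724781056.
Check values of n near the boundary:
  n = 2022: C(2022, 10) = 307870445231474093395937796; 307870445231474093395937796 < 309485009821345068724781056? YES
  n = 2023: C(2023, 10) = 309399856285778485315440716; 309399856285778485315440716 < 309485009821345068724781056? YES
  n = 2024: C(2024, 10) = 310936101848269937576192656; 310936101848269937576192656 < 309485009821345068724781056? NO
The largest n with C(n, 10) < 309485009821345068724781056 is n = 2023 (where E[X] = 77349964071444621328860179/77371252455336267181195264 ≈ 0.99972). Hence R_4(10) > 2023, i.e. R_4(10) ≥ 2024.

Largest n = 2023; hence R_4(10) > 2023.


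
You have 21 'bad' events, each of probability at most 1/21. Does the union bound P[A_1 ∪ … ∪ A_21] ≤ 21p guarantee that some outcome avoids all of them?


Union bound: P[∪_{i=1}^{21} A_i] ≤ Σ_i P[A_i] ≤ 21·p = 21·(1/21) = 1.
Numerically: 1 ≈ 1.000.
Is 1 < 1? NO.
Since the bound 1 is ≥ 1, the union bound is uninformative here; it does NOT by itself certify existence.

21·p = 1 ≈ 1.000; existence NOT certified by the union bound.


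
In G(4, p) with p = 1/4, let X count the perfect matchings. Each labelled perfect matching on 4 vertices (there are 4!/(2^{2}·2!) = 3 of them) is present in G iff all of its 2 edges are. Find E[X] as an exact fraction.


K_4 has 4!/(2^{2}·2!) = 3 labelled perfect matchings.
For each such perfect matching H, let X_H = 1 if all 2 edges of H are present in G. Then P[X_H = 1] = p^{2} = (1/4)^{2} = 1/16.
Summing the indicators: E[X] = Σ_H E[X_H] = 3 · p^{2} = 3 · 1/16 = 3/16.
Numerically: E[X] ≈ 0.1875.

E[X] = 3 · (1/4)^{2} = 3/16 ≈ 0.1875.


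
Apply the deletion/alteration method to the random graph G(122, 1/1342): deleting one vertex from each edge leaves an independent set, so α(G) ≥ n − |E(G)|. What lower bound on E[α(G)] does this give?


E[|E(G)|] = C(122, 2)·p = 7381 · (1/1342) = 11/2.
E[α(G)] ≥ n − E[|E(G)|] = 122 − 11/2 = 233/2.
Numerically: ≈ 116.50000.
(This is only a lower bound; the true E[α(G)] may be larger.)

E[α(G)] ≥ 233/2 ≈ 116.50000.


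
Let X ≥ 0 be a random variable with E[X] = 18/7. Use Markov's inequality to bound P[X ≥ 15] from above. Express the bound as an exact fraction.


μ = E[X] = 18/7, a = 15.
Markov: P[X ≥ 15] ≤ μ/a = (18/7)/15 = 6/35.
Numerically: ≈ 0.171429.
(Since a = 15 > μ = 2.571429, the bound 6/35 is < 1 and informative.)

P[X ≥ 15] ≤ 6/35 ≈ 0.171429.


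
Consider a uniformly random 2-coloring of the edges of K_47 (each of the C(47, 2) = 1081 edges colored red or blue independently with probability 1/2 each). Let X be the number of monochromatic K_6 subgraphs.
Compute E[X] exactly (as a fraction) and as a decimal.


Let X = Σ_S X_S over the C(47, 6) = 10737573 subsets S of size 6, where X_S = 1 if the K_6 on S is monochromatic.
For a fixed S, the K_6 on S has C(6, 2) = 15 edges. P[all 15 edges red] = (1/2)^15, and likewise for blue, so P[monochromatic] = 2·(1/2)^15 = 2^{1 − 15} = 1/16384.
By linearity of expectation: E[X] = C(47, 6) · 2^{1 − 15} = 10737573 · 1/16384 = 10737573/16384.
Numerically: E[X] ≈ 655.369.

E[X] = C(47,6)·2^(1−C(6,2)) = 10737573/16384 ≈ 655.369.


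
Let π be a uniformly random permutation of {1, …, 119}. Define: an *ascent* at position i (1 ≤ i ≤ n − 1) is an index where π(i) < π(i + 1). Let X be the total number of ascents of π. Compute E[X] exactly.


Write X = Σ X_I over i = 1, …, 118, with X_I the indicator of one ascent.
There are 118 indicators.
For each fixed i, the pair (π(i), π(i+1)) is a uniformly random ordered pair of distinct values from {1, …, 119}; by symmetry P[π(i) < π(i+1)] = 1/2.
By linearity: E[X] = 118 · (1/2) = (119 − 1) · (1/2) = 59 ≈ 59.0000.

E[X] = 59 = 59.0000.


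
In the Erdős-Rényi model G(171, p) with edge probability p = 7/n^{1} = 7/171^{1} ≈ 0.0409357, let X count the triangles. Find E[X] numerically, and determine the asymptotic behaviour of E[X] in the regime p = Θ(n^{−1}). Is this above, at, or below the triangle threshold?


Number of potential triangles: C(171, 3) = 818805.
Each occurs with probability p³ ≈ (0.0409357)³ ≈ 6.85971052e-05.
By linearity: E[X] = C(171, 3)·p³ ≈ 818805 · 6.85971052e-05 ≈ 56.167653.
Here α = 1, so p = 7/n is exactly at the triangle threshold p ~ 1/n. Asymptotically E[X] → c³/6 = 7³/6 = 343/6 ≈ 57.166667, a bounded constant. In this regime the triangle count is asymptotically Poisson(c³/6).

E[X] ≈ 56.167653; in regime p = Θ(1/n^{1}) E[X] stays bounded (at the triangle threshold p ~ 1/n).


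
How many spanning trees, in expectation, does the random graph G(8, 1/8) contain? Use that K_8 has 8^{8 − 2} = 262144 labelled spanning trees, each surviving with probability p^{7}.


K_8 has 8^{8 − 2} = 262144 labelled spanning trees.
For each such spanning tree H, let X_H = 1 if all 7 edges of H are present in G. Then P[X_H = 1] = p^{7} = (1/8)^{7} = 1/2097152.
By linearity of expectation: E[X] = Σ_H E[X_H] = 262144 · p^{7} = 262144 · 1/2097152 = 1/8.
Numerically: E[X] ≈ 0.125.

E[X] = 262144 · (1/8)^{7} = 1/8 ≈ 0.125.


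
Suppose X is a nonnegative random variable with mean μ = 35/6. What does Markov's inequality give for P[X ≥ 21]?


μ = E[X] = 35/6, a = 21.
Markov: P[X ≥ 21] ≤ μ/a = (35/6)/21 = 5/18.
Numerically: ≈ 0.278.
(Since a = 21 > μ = 5.833, the bound 5/18 is < 1 and informative.)

P[X ≥ 21] ≤ 5/18 ≈ 0.278.


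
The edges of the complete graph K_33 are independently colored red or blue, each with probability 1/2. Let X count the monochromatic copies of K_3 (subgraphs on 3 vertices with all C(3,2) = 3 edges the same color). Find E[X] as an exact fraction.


Let X = Σ_S X_S over the C(33, 3) = 5456 subsets S of size 3, where X_S = 1 if the K_3 on S is monochromatic.
For a fixed S, the K_3 on S has C(3, 2) = 3 edges. P[all 3 edges red] = (1/2)^3, and likewise for blue, so P[monochromatic] = 2·(1/2)^3 = 2^{1 − 3} = 1/4.
Summing: E[X] = C(33, 3) · 2^{1 − 3} = 5456 · 1/4 = 1364.
Numerically: E[X] ≈ 1364.0000.

E[X] = C(33,3)·2^(1−C(3,2)) = 1364 ≈ 1364.0000.


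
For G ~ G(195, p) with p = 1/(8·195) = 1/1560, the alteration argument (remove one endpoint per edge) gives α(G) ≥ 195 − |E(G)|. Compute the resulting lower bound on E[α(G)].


E[|E(G)|] = C(195, 2)·p = 18915 · (1/1560) = 97/8.
E[α(G)] ≥ n − E[|E(G)|] = 195 − 97/8 = 1463/8.
Numerically: ≈ 182.875.
(This is only a lower bound; the true E[α(G)] may be larger.)

E[α(G)] ≥ 1463/8 ≈ 182.875.


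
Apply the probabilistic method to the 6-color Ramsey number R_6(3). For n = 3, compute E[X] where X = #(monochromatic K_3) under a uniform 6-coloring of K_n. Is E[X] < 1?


E[X] = C(3, 3) · 6^{1 − 3} = 1 · 6^{−2} = 1/36.
As a reduced fraction: E[X] = 1/36 ≈ 0.02778.
Is E[X] < 1? YES.
Since E[X] < 1, there exists a 6-coloring of K_{3} with no monochromatic K_3; hence R_6(3) > 3.

E[X] = 1/36 ≈ 0.02778; E[X] < 1, so R_6(3) > 3.


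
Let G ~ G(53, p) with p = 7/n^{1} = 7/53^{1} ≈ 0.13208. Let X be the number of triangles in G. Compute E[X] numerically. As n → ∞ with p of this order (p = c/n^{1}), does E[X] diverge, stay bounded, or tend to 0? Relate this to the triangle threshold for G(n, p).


Number of potential triangles: C(53, 3) = 23426.
Each occurs with probability p³ ≈ (0.13208)³ ≈ 2.3039153e-03.
By linearity: E[X] = C(53, 3)·p³ ≈ 23426 · 2.3039153e-03 ≈ 53.97152.
Here α = 1, so p = 7/n is exactly at the triangle threshold p ~ 1/n. Asymptotically E[X] → c³/6 = 7³/6 = 343/6 ≈ 57.16667, a bounded constant. In this regime the triangle count is asymptotically Poisson(c³/6).

E[X] ≈ 53.97152; in regime p = Θ(1/n^{1}) E[X] stays bounded (at the triangle threshold p ~ 1/n).


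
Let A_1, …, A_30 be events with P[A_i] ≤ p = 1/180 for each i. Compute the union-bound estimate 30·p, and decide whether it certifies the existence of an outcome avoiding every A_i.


Union bound: P[∪_{i=1}^{30} A_i] ≤ Σ_i P[A_i] ≤ 30·p = 30·(1/180) = 1/6.
Numerically: 1/6 ≈ 0.1667.
Is 1/6 < 1? YES.
Since P[∪ A_i] ≤ 1/6 < 1, the complement has P[∩ A_i^c] ≥ 1 − 1/6 = 5/6 > 0, so some outcome avoids every A_i.

30·p = 1/6 ≈ 0.1667; existence CERTIFIED by the union bound.


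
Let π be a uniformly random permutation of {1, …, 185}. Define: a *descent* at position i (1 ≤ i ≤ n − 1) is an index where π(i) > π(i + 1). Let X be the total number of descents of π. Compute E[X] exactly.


Write X = Σ X_I over i = 1, …, 184, with X_I the indicator of one descent.
There are 184 indicators.
For each fixed i, the pair (π(i), π(i+1)) is a uniformly random ordered pair of distinct values from {1, …, 185}; by symmetry P[π(i) > π(i+1)] = 1/2.
By linearity: E[X] = 184 · (1/2) = (185 − 1) · (1/2) = 92 ≈ 92.00000.

E[X] = 92 = 92.00000.


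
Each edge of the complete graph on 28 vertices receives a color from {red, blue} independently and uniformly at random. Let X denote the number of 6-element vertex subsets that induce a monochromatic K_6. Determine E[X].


Let X = Σ_S X_S over the C(28, 6) = 376740 subsets S of size 6, where X_S = 1 if the K_6 on S is monochromatic.
For a fixed S, the K_6 on S has C(6, 2) = 15 edges. P[all 15 edges red] = (1/2)^15, and likewise for blue, so P[monochromatic] = 2·(1/2)^15 = 2^{1 − 15} = 1/16384.
Summing: E[X] = C(28, 6) · 2^{1 − 15} = 376740 · 1/16384 = 94185/4096.
Numerically: E[X] ≈ 22.994.

E[X] = C(28,6)·2^(1−C(6,2)) = 94185/4096 ≈ 22.994.


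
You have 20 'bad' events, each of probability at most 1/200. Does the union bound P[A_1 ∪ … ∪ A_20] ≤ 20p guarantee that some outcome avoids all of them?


Union bound: P[∪_{i=1}^{20} A_i] ≤ Σ_i P[A_i] ≤ 20·p = 20·(1/200) = 1/10.
Numerically: 1/10 ≈ 0.1000000.
Is 1/10 < 1? YES.
Since P[∪ A_i] ≤ 1/10 < 1, the complement has P[∩ A_i^c] ≥ 1 − 1/10 = 9/10 > 0, so some outcome avoids every A_i.

20·p = 1/10 ≈ 0.1000000; existence CERTIFIED by the union bound.


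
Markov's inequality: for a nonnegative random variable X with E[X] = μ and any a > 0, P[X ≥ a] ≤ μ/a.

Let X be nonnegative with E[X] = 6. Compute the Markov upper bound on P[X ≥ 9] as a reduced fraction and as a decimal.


μ = E[X] = 6, a = 9.
Markov: P[X ≥ 9] ≤ μ/a = (6)/9 = 2/3.
Numerically: ≈ 0.6667.
(Since a = 9 > μ = 6.0000, the bound 2/3 is < 1 and informative.)

P[X ≥ 9] ≤ 2/3 ≈ 0.6667.


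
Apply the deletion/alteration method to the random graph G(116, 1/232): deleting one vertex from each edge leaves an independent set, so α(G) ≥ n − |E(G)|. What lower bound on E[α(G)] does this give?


E[|E(G)|] = C(116, 2)·p = 6670 · (1/232) = 115/4.
E[α(G)] ≥ n − E[|E(G)|] = 116 − 115/4 = 349/4.
Numerically: ≈ 87.2500.
(This is only a lower bound; the true E[α(G)] may be larger.)

E[α(G)] ≥ 349/4 ≈ 87.2500.


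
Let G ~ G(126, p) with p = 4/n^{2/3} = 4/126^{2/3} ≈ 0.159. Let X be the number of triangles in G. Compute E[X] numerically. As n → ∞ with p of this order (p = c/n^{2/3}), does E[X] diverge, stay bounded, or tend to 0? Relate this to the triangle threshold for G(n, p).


Number of potential triangles: C(126, 3) = 325500.
Each occurs with probability p³ ≈ (0.159)³ ≈ 4.03124e-03.
By linearity: E[X] = C(126, 3)·p³ ≈ 325500 · 4.03124e-03 ≈ 1312.169.
Since α = 2/3 < 1, p = c/n^{2/3} ≫ 1/n is above the triangle threshold p ~ 1/n. Asymptotically E[X] ~ (c³/6)·n^{3(1−α)} = (4³/6)·n^{1} → ∞; triangles are abundant w.h.p.

E[X] ≈ 1312.169; in regime p = Θ(1/n^{2/3}) E[X] diverges (above the triangle threshold p ~ 1/n).


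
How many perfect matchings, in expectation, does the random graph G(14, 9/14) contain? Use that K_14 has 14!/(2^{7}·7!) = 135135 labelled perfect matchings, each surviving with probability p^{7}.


K_14 has 14!/(2^{7}·7!) = 135135 labelled perfect matchings.
For each such perfect matching H, let X_H = 1 if all 7 edges of H are present in G. Then P[X_H = 1] = p^{7} = (9/14)^{7} = 4782969/105413504.
By linearity of expectation: E[X] = Σ_H E[X_H] = 135135 · p^{7} = 135135 · 4782969/105413504 = 92335216545/15059072.
Numerically: E[X] ≈ 6132.

E[X] = 135135 · (9/14)^{7} = 92335216545/15059072 ≈ 6132.


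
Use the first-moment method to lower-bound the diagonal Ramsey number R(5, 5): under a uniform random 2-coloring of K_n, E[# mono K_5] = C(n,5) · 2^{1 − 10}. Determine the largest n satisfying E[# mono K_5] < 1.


We need C(n, 5) · 2^{1 − 10} < 1, i.e. C(n, 5) < 2^{10 − 1} = 512.
Check values of n near the boundary:
  n = 8: C(8, 5) = 56; 56 < 512? YES
  n = 9: C(9, 5) = 126; 126 < 512? YES
  n = 10: C(10, 5) = 252; 252 < 512? YES
  n = 11: C(11, 5) = 462; 462 < 512? YES
  n = 12: C(12, 5) = 792; 792 < 512? NO
  n = 13: C(13, 5) = 1287; 1287 < 512? NO
  n = 14: C(14, 5) = 2002; 2002 < 512? NO
The largest n with C(n, 5) < 512 is n = 11 (where E[X] = 231/256 ≈ 0.90234). Hence R(5, 5) > 11, i.e. R(5, 5) ≥ 12.

Largest n = 11; hence R(5, 5) > 11.


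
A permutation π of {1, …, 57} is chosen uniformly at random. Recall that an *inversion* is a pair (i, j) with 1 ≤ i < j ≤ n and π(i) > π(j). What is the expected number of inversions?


Write X = Σ X_I over the C(57, 2) = 1596 pairs i < j, with X_I the indicator of one inversion.
There are 1596 indicators.
For each fixed pair i < j, the values π(i) and π(j) are two distinct elements of {1, …, 57} in uniformly random order; by symmetry P[π(i) > π(j)] = 1/2.
By linearity: E[X] = 1596 · (1/2) = C(57, 2) · (1/2) = 1596/2 = 798 ≈ 798.00000.

E[X] = 798 = 798.00000.


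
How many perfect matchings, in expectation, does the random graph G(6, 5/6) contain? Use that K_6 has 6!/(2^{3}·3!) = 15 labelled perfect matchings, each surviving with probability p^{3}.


K_6 has 6!/(2^{3}·3!) = 15 labelled perfect matchings.
For each such perfect matching H, let X_H = 1 if all 3 edges of H are present in G. Then P[X_H = 1] = p^{3} = (5/6)^{3} = 125/216.
By linearity: E[X] = Σ_H E[X_H] = 15 · p^{3} = 15 · 125/216 = 625/72.
Numerically: E[X] ≈ 8.6806.

E[X] = 15 · (5/6)^{3} = 625/72 ≈ 8.6806.


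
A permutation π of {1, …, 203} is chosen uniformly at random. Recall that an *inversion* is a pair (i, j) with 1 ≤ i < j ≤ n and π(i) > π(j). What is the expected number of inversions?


Write X = Σ X_I over the C(203, 2) = 20503 pairs i < j, with X_I the indicator of one inversion.
There are 20503 indicators.
For each fixed pair i < j, the values π(i) and π(j) are two distinct elements of {1, …, 203} in uniformly random order; by symmetry P[π(i) > π(j)] = 1/2.
By linearity: E[X] = 20503 · (1/2) = C(203, 2) · (1/2) = 20503/2 = 20503/2 ≈ 10251.5000.

E[X] = 20503/2 = 10251.5000.


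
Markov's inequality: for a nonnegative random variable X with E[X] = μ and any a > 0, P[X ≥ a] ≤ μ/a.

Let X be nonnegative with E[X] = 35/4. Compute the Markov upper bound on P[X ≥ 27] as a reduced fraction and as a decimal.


μ = E[X] = 35/4, a = 27.
Markov: P[X ≥ 27] ≤ μ/a = (35/4)/27 = 35/108.
Numerically: ≈ 0.3241.
(Since a = 27 > μ = 8.7500, the bound 35/108 is < 1 and informative.)

P[X ≥ 27] ≤ 35/108 ≈ 0.3241.


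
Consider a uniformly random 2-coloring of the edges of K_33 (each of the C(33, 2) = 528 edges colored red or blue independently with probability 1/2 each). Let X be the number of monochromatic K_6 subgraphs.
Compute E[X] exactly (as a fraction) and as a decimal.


Let X = Σ_S X_S over the C(33, 6) = 1107568 subsets S of size 6, where X_S = 1 if the K_6 on S is monochromatic.
For a fixed S, the K_6 on S has C(6, 2) = 15 edges. P[all 15 edges red] = (1/2)^15, and likewise for blue, so P[monochromatic] = 2·(1/2)^15 = 2^{1 − 15} = 1/16384.
By linearity: E[X] = C(33, 6) · 2^{1 − 15} = 1107568 · 1/16384 = 69223/1024.
Numerically: E[X] ≈ 67.6006.

E[X] = C(33,6)·2^(1−C(6,2)) = 69223/1024 ≈ 67.6006.


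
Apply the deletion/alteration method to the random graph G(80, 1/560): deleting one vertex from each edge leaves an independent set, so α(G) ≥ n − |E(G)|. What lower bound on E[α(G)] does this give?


E[|E(G)|] = C(80, 2)·p = 3160 · (1/560) = 79/14.
E[α(G)] ≥ n − E[|E(G)|] = 80 − 79/14 = 1041/14.
Numerically: ≈ 74.3571.
(This is only a lower bound; the true E[α(G)] may be larger.)

E[α(G)] ≥ 1041/14 ≈ 74.3571.


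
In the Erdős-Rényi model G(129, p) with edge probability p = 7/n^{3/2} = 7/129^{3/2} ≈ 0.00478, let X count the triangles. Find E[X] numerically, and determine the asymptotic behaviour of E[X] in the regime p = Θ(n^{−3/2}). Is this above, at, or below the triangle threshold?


Number of potential triangles: C(129, 3) = 349504.
Each occurs with probability p³ ≈ (0.00478)³ ≈ 1.09054e-07.
By linearity: E[X] = C(129, 3)·p³ ≈ 349504 · 1.09054e-07 ≈ 0.038.
Since α = 3/2 > 1, p = c/n^{3/2} = o(1/n) is below the triangle threshold p ~ 1/n. Asymptotically E[X] ~ (c³/6)·n^{3(1−α)} = (7³/6)·n^{-1.5} → 0, so by Markov's inequality G has no triangles w.h.p.

E[X] ≈ 0.038; in regime p = Θ(1/n^{3/2}) E[X] tends to 0 (below the triangle threshold p ~ 1/n).


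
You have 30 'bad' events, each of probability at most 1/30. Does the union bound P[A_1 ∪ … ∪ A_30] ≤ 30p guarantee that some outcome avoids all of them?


Union bound: P[∪_{i=1}^{30} A_i] ≤ Σ_i P[A_i] ≤ 30·p = 30·(1/30) = 1.
Numerically: 1 ≈ 1.00000.
Is 1 < 1? NO.
Since the bound 1 is ≥ 1, the union bound is uninformative here; it does NOT by itself certify existence.

30·p = 1 ≈ 1.00000; existence NOT certified by the union bound.


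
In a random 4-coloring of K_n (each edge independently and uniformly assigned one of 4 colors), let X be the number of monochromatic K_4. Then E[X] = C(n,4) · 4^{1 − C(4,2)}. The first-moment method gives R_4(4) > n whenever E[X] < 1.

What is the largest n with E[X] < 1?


We need C(n, 4) · 4^{1 − 6} < 1, i.e. C(n, 4) < 4^{6 − 1} = 1024.
Check values of n near the boundary:
  n = 13: C(13, 4) = 715; 715 < 1024? YES
  n = 14: C(14, 4) = 1001; 1001 < 1024? YES
  n = 15: C(15, 4) = 1365; 1365 < 1024? NO
The largest n with C(n, 4) < 1024 is n = 14 (where E[X] = 1001/1024 ≈ 0.9775391). Hence R_4(4) > 14, i.e. R_4(4) ≥ 15.

Largest n = 14; hence R_4(4) > 14.


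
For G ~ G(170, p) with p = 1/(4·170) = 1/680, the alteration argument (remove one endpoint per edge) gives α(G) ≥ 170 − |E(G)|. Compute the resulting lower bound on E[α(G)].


E[|E(G)|] = C(170, 2)·p = 14365 · (1/680) = 169/8.
E[α(G)] ≥ n − E[|E(G)|] = 170 − 169/8 = 1191/8.
Numerically: ≈ 148.87500.
(This is only a lower bound; the true E[α(G)] may be larger.)

E[α(G)] ≥ 1191/8 ≈ 148.87500.


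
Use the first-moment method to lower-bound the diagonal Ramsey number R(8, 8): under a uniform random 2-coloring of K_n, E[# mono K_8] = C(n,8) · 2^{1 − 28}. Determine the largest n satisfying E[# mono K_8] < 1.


We need C(n, 8) · 2^{1 − 28} < 1, i.e. C(n, 8) < 2^{28 − 1} = 134217728.
Check values of n near the boundary:
  n = 41: C(41, 8) = 95548245; 95548245 < 134217728? YES
  n = 42: C(42, 8) = 118030185; 118030185 < 134217728? YES
  n = 43: C(43, 8) = 145008513; 145008513 < 134217728? NO
  n = 44: C(44, 8) = 177232627; 177232627 < 134217728? NO
  n = 45: C(45, 8) = 215553195; 215553195 < 134217728? NO
The largest n with C(n, 8) < 134217728 is n = 42 (where E[X] = 118030185/134217728 ≈ 0.879393). Hence R(8, 8) > 42, i.e. R(8, 8) ≥ 43.

Largest n = 42; hence R(8, 8) > 42.


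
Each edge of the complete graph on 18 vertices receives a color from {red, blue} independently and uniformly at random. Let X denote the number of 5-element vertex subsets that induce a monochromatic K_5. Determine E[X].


Let X = Σ_S X_S over the C(18, 5) = 8568 subsets S of size 5, where X_S = 1 if the K_5 on S is monochromatic.
For a fixed S, the K_5 on S has C(5, 2) = 10 edges. P[all 10 edges red] = (1/2)^10, and likewise for blue, so P[monochromatic] = 2·(1/2)^10 = 2^{1 − 10} = 1/512.
By linearity of expectation: E[X] = C(18, 5) · 2^{1 − 10} = 8568 · 1/512 = 1071/64.
Numerically: E[X] ≈ 16.7344.

E[X] = C(18,5)·2^(1−C(5,2)) = 1071/64 ≈ 16.7344.


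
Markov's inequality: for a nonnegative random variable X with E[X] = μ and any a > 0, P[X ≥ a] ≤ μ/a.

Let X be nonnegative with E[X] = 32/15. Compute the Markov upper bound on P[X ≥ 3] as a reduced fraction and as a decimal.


μ = E[X] = 32/15, a = 3.
Markov: P[X ≥ 3] ≤ μ/a = (32/15)/3 = 32/45.
Numerically: ≈ 0.711111.
(Since a = 3 > μ = 2.133333, the bound 32/45 is < 1 and informative.)

P[X ≥ 3] ≤ 32/45 ≈ 0.711111.


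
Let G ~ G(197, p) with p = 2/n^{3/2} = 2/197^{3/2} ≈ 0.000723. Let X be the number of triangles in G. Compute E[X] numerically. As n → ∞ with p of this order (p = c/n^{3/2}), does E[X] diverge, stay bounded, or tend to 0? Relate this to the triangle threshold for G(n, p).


Number of potential triangles: C(197, 3) = 1254890.
Each occurs with probability p³ ≈ (0.000723)³ ≈ 3.78436e-10.
By linearity: E[X] = C(197, 3)·p³ ≈ 1254890 · 3.78436e-10 ≈ 0.000.
Since α = 3/2 > 1, p = c/n^{3/2} = o(1/n) is below the triangle threshold p ~ 1/n. Asymptotically E[X] ~ (c³/6)·n^{3(1−α)} = (2³/6)·n^{-1.5} → 0, so by Markov's inequality G has no triangles w.h.p.

E[X] ≈ 0.000; in regime p = Θ(1/n^{3/2}) E[X] tends to 0 (below the triangle threshold p ~ 1/n).


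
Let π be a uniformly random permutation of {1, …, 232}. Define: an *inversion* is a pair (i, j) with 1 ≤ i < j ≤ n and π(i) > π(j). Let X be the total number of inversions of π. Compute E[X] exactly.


Write X = Σ X_I over the C(232, 2) = 26796 pairs i < j, with X_I the indicator of one inversion.
There are 26796 indicators.
For each fixed pair i < j, the values π(i) and π(j) are two distinct elements of {1, …, 232} in uniformly random order; by symmetry P[π(i) > π(j)] = 1/2.
By linearity: E[X] = 26796 · (1/2) = C(232, 2) · (1/2) = 26796/2 = 13398 ≈ 13398.00000.

E[X] = 13398 = 13398.00000.


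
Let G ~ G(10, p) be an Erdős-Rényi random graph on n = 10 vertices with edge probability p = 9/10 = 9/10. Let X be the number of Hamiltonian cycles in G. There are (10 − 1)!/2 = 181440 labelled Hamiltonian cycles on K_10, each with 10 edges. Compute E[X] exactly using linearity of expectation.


K_10 has (10 − 1)!/2 = 181440 labelled Hamiltonian cycles.
For each such Hamiltonian cycle H, let X_H = 1 if all 10 edges of H are present in G. Then P[X_H = 1] = p^{10} = (9/10)^{10} = 3486784401/10000000000.
By linearity: E[X] = Σ_H E[X_H] = 181440 · p^{10} = 181440 · 3486784401/10000000000 = 1977006755367/31250000.
Numerically: E[X] ≈ 6.33e+04.

E[X] = 181440 · (9/10)^{10} = 1977006755367/31250000 ≈ 6.33e+04.


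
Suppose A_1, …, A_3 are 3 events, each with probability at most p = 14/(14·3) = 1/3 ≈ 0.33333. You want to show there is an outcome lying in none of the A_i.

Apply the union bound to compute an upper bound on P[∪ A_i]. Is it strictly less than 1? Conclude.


Union bound: P[∪_{i=1}^{3} A_i] ≤ Σ_i P[A_i] ≤ 3·p = 3·(1/3) = 1.
Numerically: 1 ≈ 1.00000.
Is 1 < 1? NO.
Since the bound 1 is ≥ 1, the union bound is uninformative here; it does NOT by itself certify existence.

3·p = 1 ≈ 1.00000; existence NOT certified by the union bound.


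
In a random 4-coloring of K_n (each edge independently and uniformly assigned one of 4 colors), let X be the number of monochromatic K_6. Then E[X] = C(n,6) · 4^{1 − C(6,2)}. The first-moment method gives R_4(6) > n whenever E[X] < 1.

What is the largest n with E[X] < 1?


We need C(n, 6) · 4^{1 − 15} < 1, i.e. C(n, 6) < 4^{15 − 1} = 268435456.
Check values of n near the boundary:
  n = 74: C(74, 6) = 185250786; 185250786 < 268435456? YES
  n = 75: C(75, 6) = 201359550; 201359550 < 268435456? YES
  n = 76: C(76, 6) = 218618940; 218618940 < 268435456? YES
  n = 77: C(77, 6) = 237093780; 237093780 < 268435456? YES
  n = 78: C(78, 6) = 256851595; 256851595 < 268435456? YES
  n = 79: C(79, 6) = 277962685; 277962685 < 268435456? NO
  n = 80: C(80, 6) = 300500200; 300500200 < 268435456? NO
The largest n with C(n, 6) < 268435456 is n = 78 (where E[X] = 256851595/268435456 ≈ 0.956847). Hence R_4(6) > 78, i.e. R_4(6) ≥ 79.

Largest n = 78; hence R_4(6) > 78.


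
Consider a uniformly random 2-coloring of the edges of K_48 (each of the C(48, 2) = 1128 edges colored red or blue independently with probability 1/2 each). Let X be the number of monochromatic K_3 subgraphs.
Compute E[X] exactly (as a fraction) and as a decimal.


Let X = Σ_S X_S over the C(48, 3) = 17296 subsets S of size 3, where X_S = 1 if the K_3 on S is monochromatic.
For a fixed S, the K_3 on S has C(3, 2) = 3 edges. P[all 3 edges red] = (1/2)^3, and likewise for blue, so P[monochromatic] = 2·(1/2)^3 = 2^{1 − 3} = 1/4.
By linearity of expectation: E[X] = C(48, 3) · 2^{1 − 3} = 17296 · 1/4 = 4324.
Numerically: E[X] ≈ 4324.000000.

E[X] = C(48,3)·2^(1−C(3,2)) = 4324 ≈ 4324.000000.


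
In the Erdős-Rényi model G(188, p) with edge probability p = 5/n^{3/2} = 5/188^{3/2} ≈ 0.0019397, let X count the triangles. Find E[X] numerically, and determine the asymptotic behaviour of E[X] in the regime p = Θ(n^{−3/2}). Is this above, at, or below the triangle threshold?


Number of potential triangles: C(188, 3) = 1089836.
Each occurs with probability p³ ≈ (0.0019397)³ ≈ 7.2979300e-09.
By linearity: E[X] = C(188, 3)·p³ ≈ 1089836 · 7.2979300e-09 ≈ 0.00795.
Since α = 3/2 > 1, p = c/n^{3/2} = o(1/n) is below the triangle threshold p ~ 1/n. Asymptotically E[X] ~ (c³/6)·n^{3(1−α)} = (5³/6)·n^{-1.5} → 0, so by Markov's inequality G has no triangles w.h.p.

E[X] ≈ 0.00795; in regime p = Θ(1/n^{3/2}) E[X] tends to 0 (below the triangle threshold p ~ 1/n).


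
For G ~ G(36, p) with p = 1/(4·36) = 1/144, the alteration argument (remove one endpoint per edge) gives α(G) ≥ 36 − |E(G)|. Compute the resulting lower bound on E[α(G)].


E[|E(G)|] = C(36, 2)·p = 630 · (1/144) = 35/8.
E[α(G)] ≥ n − E[|E(G)|] = 36 − 35/8 = 253/8.
Numerically: ≈ 31.625.
(This is only a lower bound; the true E[α(G)] may be larger.)

E[α(G)] ≥ 253/8 ≈ 31.625.


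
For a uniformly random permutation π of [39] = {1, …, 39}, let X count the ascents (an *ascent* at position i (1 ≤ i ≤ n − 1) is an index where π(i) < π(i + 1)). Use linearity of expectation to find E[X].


Write X = Σ X_I over i = 1, …, 38, with X_I the indicator of one ascent.
There are 38 indicators.
For each fixed i, the pair (π(i), π(i+1)) is a uniformly random ordered pair of distinct values from {1, …, 39}; by symmetry P[π(i) < π(i+1)] = 1/2.
By linearity: E[X] = 38 · (1/2) = (39 − 1) · (1/2) = 19 ≈ 19.000000.

E[X] = 19 = 19.000000.


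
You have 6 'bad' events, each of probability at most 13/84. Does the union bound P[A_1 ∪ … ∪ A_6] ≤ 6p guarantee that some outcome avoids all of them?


Union bound: P[∪_{i=1}^{6} A_i] ≤ Σ_i P[A_i] ≤ 6·p = 6·(13/84) = 13/14.
Numerically: 13/14 ≈ 0.92857.
Is 13/14 < 1? YES.
Since P[∪ A_i] ≤ 13/14 < 1, the complement has P[∩ A_i^c] ≥ 1 − 13/14 = 1/14 > 0, so some outcome avoids every A_i.

6·p = 13/14 ≈ 0.92857; existence CERTIFIED by the union bound.


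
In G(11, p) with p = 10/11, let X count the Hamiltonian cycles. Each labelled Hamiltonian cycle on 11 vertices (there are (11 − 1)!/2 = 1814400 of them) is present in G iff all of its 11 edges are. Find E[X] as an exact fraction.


K_11 has (11 − 1)!/2 = 1814400 labelled Hamiltonian cycles.
For each such Hamiltonian cycle H, let X_H = 1 if all 11 edges of H are present in G. Then P[X_H = 1] = p^{11} = (10/11)^{11} = 100000000000/285311670611.
By linearity of expectation: E[X] = Σ_H E[X_H] = 1814400 · p^{11} = 1814400 · 100000000000/285311670611 = 181440000000000000/285311670611.
Numerically: E[X] ≈ 635936.

E[X] = 1814400 · (10/11)^{11} = 181440000000000000/285311670611 ≈ 635936.


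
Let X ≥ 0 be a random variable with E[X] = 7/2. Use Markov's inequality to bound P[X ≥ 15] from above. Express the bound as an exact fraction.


μ = E[X] = 7/2, a = 15.
Markov: P[X ≥ 15] ≤ μ/a = (7/2)/15 = 7/30.
Numerically: ≈ 0.233.
(Since a = 15 > μ = 3.500, the bound 7/30 is < 1 and informative.)

P[X ≥ 15] ≤ 7/30 ≈ 0.233.
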